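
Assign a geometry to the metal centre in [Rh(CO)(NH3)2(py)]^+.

Carbonyl is neutral; ammonia is neutral; pyridine is neutral; balancing the +1 overall charge requires Rh(I).
Group 9 minus oxidation state 1 gives a d⁸ configuration.
With 4 monodentate ligands the coordination number is 4.
A 4d d⁸ ion has a large crystal-field splitting; square planar leaves the high-energy d_{x²−y²} orbital empty and maximises CFSE.

square planar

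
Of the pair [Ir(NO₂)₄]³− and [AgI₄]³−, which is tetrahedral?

[AgI₄]³−

For [Ir(NO₂)₄]³−: Each nitro (N-bound nitrite) is −1; balancing the −3 overall charge requires Ir(I). Ir sits in group 9, so the d-electron count is 9 − 1 = 8. A 5d d⁸ ion has a large crystal-field splitting; square planar leaves the high-energy d_{x²−y²} orbital empty and maximises CFSE. → square planar.
For [AgI₄]³−: Summing ligand charges against the −3 overall charge gives an oxidation state of +1 for silver. Silver is a group-11 element; Ag(I) is therefore d¹⁰. A d¹⁰ ion has no crystal-field stabilisation preference between square planar and tetrahedral, so four ligands adopt the sterically favoured tetrahedral geometry. → tetrahedral.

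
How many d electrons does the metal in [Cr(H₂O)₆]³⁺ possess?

d3

Water is neutral; balancing the +3 overall charge requires Cr(III).
Group 6 minus oxidation state 3 gives a d³ configuration.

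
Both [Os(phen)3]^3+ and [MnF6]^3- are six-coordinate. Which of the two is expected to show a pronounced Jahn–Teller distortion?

[Os(phen)3]^3+: Summing ligand charges against the +3 overall charge gives an oxidation state of +3 for osmium. Os sits in group 8, so the d-electron count is 8 − 3 = 5. A 5d ion has a large Δₒ and is invariably low-spin. The d⁵ configuration leaves the e_g set evenly filled (or empty) — no strong Jahn–Teller driving force.
[MnF6]^3-: Ligand charges: each fluoride is −1. With an overall charge of −3 the manganese centre must be in the +3 oxidation state. Manganese is a group-7 element; Mn(III) is therefore d⁴. Fluoride is a weak-field ligand for a first-row metal, so the complex is high-spin. The t₂g³e_g¹ (high-spin) configuration has an unevenly filled e_g set; the Jahn–Teller theorem predicts a tetragonal distortion (typically axial elongation) to lift the degeneracy.

[MnF6]^3-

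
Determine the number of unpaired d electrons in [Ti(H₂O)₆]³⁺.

Summing ligand charges against the +3 overall charge gives an oxidation state of +3 for titanium.
Titanium is a group-4 element; Ti(III) is therefore d¹.
In an octahedral field the d¹ configuration is t₂g¹e_g⁰ (only one arrangement possible), giving 1 unpaired electron.

1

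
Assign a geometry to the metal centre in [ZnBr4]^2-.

tetrahedral

Summing ligand charges against the −2 overall charge gives an oxidation state of +2 for zinc.
Zn sits in group 12, so the d-electron count is 12 − 2 = 10.
Coordination number: 4.
A d¹⁰ ion has no crystal-field stabilisation preference between square planar and tetrahedral, so four ligands adopt the sterically favoured tetrahedral geometry.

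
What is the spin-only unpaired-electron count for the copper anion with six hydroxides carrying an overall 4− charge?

1

Ligand charges: each hydroxide is −1. With an overall charge of −4 the copper centre must be in the +2 oxidation state.
Group 11 minus oxidation state 2 gives a d⁹ configuration.
In an octahedral field the d⁹ configuration is t₂g⁶e_g³ (only one arrangement possible), giving 1 unpaired electron.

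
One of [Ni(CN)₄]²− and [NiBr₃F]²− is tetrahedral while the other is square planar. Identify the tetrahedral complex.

For [Ni(CN)₄]²−: Ligand charges: each cyanide is −1. With an overall charge of −2 the nickel centre must be in the +2 oxidation state. Ni sits in group 10, so the d-electron count is 10 − 2 = 8. Cyanide is a strong-field ligand (high in the spectrochemical series). A 3d d⁸ ion with strong-field ligands gains enough CFSE to favour square planar over tetrahedral. → square planar.
For [NiBr₃F]²−: Ligand charges: each bromide is −1; each fluoride is −1. With an overall charge of −2 the nickel centre must be in the +2 oxidation state. Group 10 minus oxidation state 2 gives a d⁸ configuration. Bromide and fluoride are weak-field ligands. With weak-field ligands the CFSE gain from square planar is small, so a 3d d⁸ ion takes the sterically preferred tetrahedral geometry. → tetrahedral.

[NiBr₃F]²−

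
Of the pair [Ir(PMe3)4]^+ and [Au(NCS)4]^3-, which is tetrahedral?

[Au(NCS)4]^3-

For [Ir(PMe3)4]^+: Summing ligand charges against the +1 overall charge gives an oxidation state of +1 for iridium. Iridium is a group-9 element; Ir(I) is therefore d⁸. A 5d d⁸ ion has a large crystal-field splitting; square planar leaves the high-energy d_{x²−y²} orbital empty and maximises CFSE. → square planar.
For [Au(NCS)4]^3-: Ligand charges: each isothiocyanate is −1. With an overall charge of −3 the gold centre must be in the +1 oxidation state. Group 11 minus oxidation state 1 gives a d¹⁰ configuration. A d¹⁰ ion has no crystal-field stabilisation preference between square planar and tetrahedral, so four ligands adopt the sterically favoured tetrahedral geometry. → tetrahedral.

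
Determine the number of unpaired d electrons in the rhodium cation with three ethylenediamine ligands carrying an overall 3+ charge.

Ligand charges: ethylenediamine is neutral. With an overall charge of +3 the rhodium centre must be in the +3 oxidation state.
Rhodium is a group-9 element; Rh(III) is therefore d⁶.
Counting donor atoms: 3×ethylenediamine (bidentate) → 6 donors. Coordination number = 6.
The spin state decides the count: a 4d ion has a large Δₒ and is invariably low-spin.
An octahedral low-spin d⁶ ion is t₂g⁶e_g⁰, giving 0 unpaired electrons.

0 unpaired electrons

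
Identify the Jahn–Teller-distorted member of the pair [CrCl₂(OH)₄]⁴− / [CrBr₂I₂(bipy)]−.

[CrCl₂(OH)₄]⁴−

[CrCl₂(OH)₄]⁴−: Summing ligand charges against the −4 overall charge gives an oxidation state of +2 for chromium. Group 6 minus oxidation state 2 gives a d⁴ configuration. Chloride and hydroxide are weak-field ligands for a first-row metal, so the complex is high-spin. The t₂g³e_g¹ (high-spin) configuration has an unevenly filled e_g set; the Jahn–Teller theorem predicts a tetragonal distortion (typically axial elongation) to lift the degeneracy.
[CrBr₂I₂(bipy)]−: Each bromide is −1; each iodide is −1; 2,2′-bipyridine is neutral; balancing the −1 overall charge requires Cr(III). Group 6 minus oxidation state 3 gives a d³ configuration. The d³ configuration leaves the e_g set evenly filled (or empty) — no strong Jahn–Teller driving force.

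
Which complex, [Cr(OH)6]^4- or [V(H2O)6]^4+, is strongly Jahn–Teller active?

[Cr(OH)6]^4-

[Cr(OH)6]^4-: Summing ligand charges against the −4 overall charge gives an oxidation state of +2 for chromium. Cr sits in group 6, so the d-electron count is 6 − 2 = 4. Hydroxide is a weak-field ligand for a first-row metal, so the complex is high-spin. The t₂g³e_g¹ (high-spin) configuration has an unevenly filled e_g set; the Jahn–Teller theorem predicts a tetragonal distortion (typically axial elongation) to lift the degeneracy.
[V(H2O)6]^4+: Summing ligand charges against the +4 overall charge gives an oxidation state of +4 for vanadium. Vanadium is a group-5 element; V(IV) is therefore d¹. The d¹ configuration leaves the e_g set evenly filled (or empty) — no strong Jahn–Teller driving force.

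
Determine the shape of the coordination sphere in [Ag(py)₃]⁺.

trigonal planar

Summing ligand charges against the +1 overall charge gives an oxidation state of +1 for silver.
Silver is a group-11 element; Ag(I) is therefore d¹⁰.
With 3 monodentate ligands the coordination number is 3.
Three ligands around a d¹⁰ centre minimise repulsion in a trigonal-planar arrangement.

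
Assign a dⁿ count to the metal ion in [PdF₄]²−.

Ligand charges: each fluoride is −1. With an overall charge of −2 the palladium centre must be in the +2 oxidation state.
Group 10 minus oxidation state 2 gives a d⁸ configuration.

d⁸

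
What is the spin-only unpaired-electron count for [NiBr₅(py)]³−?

2 unpaired electrons

Each bromide is −1; pyridine is neutral; balancing the −3 overall charge requires Ni(II).
Group 10 minus oxidation state 2 gives a d⁸ configuration.
In an octahedral field the d⁸ configuration is t₂g⁶e_g² (only one arrangement possible), giving 2 unpaired electrons.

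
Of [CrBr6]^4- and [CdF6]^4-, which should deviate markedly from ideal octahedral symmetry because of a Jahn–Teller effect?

[CrBr6]^4-: Summing ligand charges against the −4 overall charge gives an oxidation state of +2 for chromium. Group 6 minus oxidation state 2 gives a d⁴ configuration. Bromide is a weak-field ligand for a first-row metal, so the complex is high-spin. The t₂g³e_g¹ (high-spin) configuration has an unevenly filled e_g set; the Jahn–Teller theorem predicts a tetragonal distortion (typically axial elongation) to lift the degeneracy.
[CdF6]^4-: Each fluoride is −1; balancing the −4 overall charge requires Cd(II). Cadmium is a group-12 element; Cd(II) is therefore d¹⁰. The d¹⁰ configuration leaves the e_g set evenly filled (or empty) — no strong Jahn–Teller driving force.

[CrBr6]^4-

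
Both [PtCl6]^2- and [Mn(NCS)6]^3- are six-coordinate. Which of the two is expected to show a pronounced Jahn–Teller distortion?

[PtCl6]^2-: Summing ligand charges against the −2 overall charge gives an oxidation state of +4 for platinum. Platinum is a group-10 element; Pt(IV) is therefore d⁶. A 5d ion has a large Δₒ and is invariably low-spin. The d⁶ configuration leaves the e_g set evenly filled (or empty) — no strong Jahn–Teller driving force.
[Mn(NCS)6]^3-: Summing ligand charges against the −3 overall charge gives an oxidation state of +3 for manganese. Mn sits in group 7, so the d-electron count is 7 − 3 = 4. Isothiocyanate is a weak-field ligand for a first-row metal, so the complex is high-spin. The t₂g³e_g¹ (high-spin) configuration has an unevenly filled e_g set; the Jahn–Teller theorem predicts a tetragonal distortion (typically axial elongation) to lift the degeneracy.

[Mn(NCS)6]^3-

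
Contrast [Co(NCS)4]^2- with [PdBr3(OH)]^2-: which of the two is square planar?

For [Co(NCS)4]^2-: Summing ligand charges against the −2 overall charge gives an oxidation state of +2 for cobalt. Cobalt is a group-9 element; Co(II) is therefore d⁷. For a high-spin 3d d⁷ ion with weak-field ligands the small Δₜ gives little square-planar CFSE advantage, so four ligands adopt the sterically favoured tetrahedral geometry. → tetrahedral.
For [PdBr3(OH)]^2-: Ligand charges: each bromide is −1; each hydroxide is −1. With an overall charge of −2 the palladium centre must be in the +2 oxidation state. Palladium is a group-10 element; Pd(II) is therefore d⁸. A 4d d⁸ ion has a large crystal-field splitting; square planar leaves the high-energy d_{x²−y²} orbital empty and maximises CFSE. → square planar.

[PdBr3(OH)]^2-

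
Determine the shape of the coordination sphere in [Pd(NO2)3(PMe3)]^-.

Each nitro (N-bound nitrite) is −1; trimethylphosphine is neutral; balancing the −1 overall charge requires Pd(II).
Group 10 minus oxidation state 2 gives a d⁸ configuration.
Coordination number: 4.
A 4d d⁸ ion has a large crystal-field splitting; square planar leaves the high-energy d_{x²−y²} orbital empty and maximises CFSE.

square planar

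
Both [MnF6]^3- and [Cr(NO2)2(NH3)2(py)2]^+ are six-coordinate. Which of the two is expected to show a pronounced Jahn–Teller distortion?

[MnF6]^3-

[MnF6]^3-: Each fluoride is −1; balancing the −3 overall charge requires Mn(III). Mn sits in group 7, so the d-electron count is 7 − 3 = 4. Fluoride is a weak-field ligand for a first-row metal, so the complex is high-spin. The t₂g³e_g¹ (high-spin) configuration has an unevenly filled e_g set; the Jahn–Teller theorem predicts a tetragonal distortion (typically axial elongation) to lift the degeneracy.
[Cr(NO2)2(NH3)2(py)2]^+: Summing ligand charges against the +1 overall charge gives an oxidation state of +3 for chromium. Cr sits in group 6, so the d-electron count is 6 − 3 = 3. The d³ configuration leaves the e_g set evenly filled (or empty) — no strong Jahn–Teller driving force.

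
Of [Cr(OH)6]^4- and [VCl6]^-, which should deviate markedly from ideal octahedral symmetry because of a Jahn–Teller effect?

[Cr(OH)6]^4-: Ligand charges: each hydroxide is −1. With an overall charge of −4 the chromium centre must be in the +2 oxidation state. Chromium is a group-6 element; Cr(II) is therefore d⁴. Hydroxide is a weak-field ligand for a first-row metal, so the complex is high-spin. The t₂g³e_g¹ (high-spin) configuration has an unevenly filled e_g set; the Jahn–Teller theorem predicts a tetragonal distortion (typically axial elongation) to lift the degeneracy.
[VCl6]^-: Each chloride is −1; balancing the −1 overall charge requires V(V). Vanadium is a group-5 element; V(V) is therefore d⁰. The d⁰ configuration leaves the e_g set evenly filled (or empty) — no strong Jahn–Teller driving force.

[Cr(OH)6]^4-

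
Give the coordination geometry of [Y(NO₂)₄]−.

Each nitro (N-bound nitrite) is −1; balancing the −1 overall charge requires Y(III).
Yttrium is a group-3 element; Y(III) is therefore d⁰.
Coordination number: 4.
A d⁰ ion has no crystal-field stabilisation preference between square planar and tetrahedral, so four ligands adopt the sterically favoured tetrahedral geometry.

tetrahedral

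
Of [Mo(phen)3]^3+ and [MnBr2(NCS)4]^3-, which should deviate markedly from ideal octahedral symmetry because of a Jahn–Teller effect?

[Mo(phen)3]^3+: Summing ligand charges against the +3 overall charge gives an oxidation state of +3 for molybdenum. Mo sits in group 6, so the d-electron count is 6 − 3 = 3. The d³ configuration leaves the e_g set evenly filled (or empty) — no strong Jahn–Teller driving force.
[MnBr2(NCS)4]^3-: Ligand charges: each bromide is −1; each isothiocyanate is −1. With an overall charge of −3 the manganese centre must be in the +3 oxidation state. Mn sits in group 7, so the d-electron count is 7 − 3 = 4. Bromide and isothiocyanate are weak-field ligands for a first-row metal, so the complex is high-spin. The t₂g³e_g¹ (high-spin) configuration has an unevenly filled e_g set; the Jahn–Teller theorem predicts a tetragonal distortion (typically axial elongation) to lift the degeneracy.

[MnBr2(NCS)4]^3-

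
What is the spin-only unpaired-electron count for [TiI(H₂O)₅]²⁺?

1 unpaired electron

Ligand charges: each iodide is −1; water is neutral. With an overall charge of +2 the titanium centre must be in the +3 oxidation state.
Ti sits in group 4, so the d-electron count is 4 − 3 = 1.
In an octahedral field the d¹ configuration is t₂g¹e_g⁰ (only one arrangement possible), giving 1 unpaired electron.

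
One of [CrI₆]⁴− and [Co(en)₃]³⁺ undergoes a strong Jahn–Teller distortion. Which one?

[CrI₆]⁴−

[CrI₆]⁴−: Each iodide is −1; balancing the −4 overall charge requires Cr(II). Chromium is a group-6 element; Cr(II) is therefore d⁴. Iodide is a weak-field ligand for a first-row metal, so the complex is high-spin. The t₂g³e_g¹ (high-spin) configuration has an unevenly filled e_g set; the Jahn–Teller theorem predicts a tetragonal distortion (typically axial elongation) to lift the degeneracy.
[Co(en)₃]³⁺: Ligand charges: ethylenediamine is neutral. With an overall charge of +3 the cobalt centre must be in the +3 oxidation state. Group 9 minus oxidation state 3 gives a d⁶ configuration. Co(III) has an exceptionally large octahedral splitting and is low-spin with essentially every ligand except fluoride. The d⁶ configuration leaves the e_g set evenly filled (or empty) — no strong Jahn–Teller driving force.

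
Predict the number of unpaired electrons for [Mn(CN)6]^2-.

Each cyanide is −1; balancing the −2 overall charge requires Mn(IV).
Group 7 minus oxidation state 4 gives a d³ configuration.
In an octahedral field the d³ configuration is t₂g³e_g⁰ (only one arrangement possible), giving 3 unpaired electrons.

3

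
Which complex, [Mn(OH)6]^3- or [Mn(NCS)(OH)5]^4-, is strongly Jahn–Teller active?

[Mn(OH)6]^3-: Summing ligand charges against the −3 overall charge gives an oxidation state of +3 for manganese. Group 7 minus oxidation state 3 gives a d⁴ configuration. Hydroxide is a weak-field ligand for a first-row metal, so the complex is high-spin. The t₂g³e_g¹ (high-spin) configuration has an unevenly filled e_g set; the Jahn–Teller theorem predicts a tetragonal distortion (typically axial elongation) to lift the degeneracy.
[Mn(NCS)(OH)5]^4-: Summing ligand charges against the −4 overall charge gives an oxidation state of +2 for manganese. Manganese is a group-7 element; Mn(II) is therefore d⁵. Hydroxide and isothiocyanate are weak-field ligands for a first-row metal, so the complex is high-spin. The d⁵ configuration leaves the e_g set evenly filled (or empty) — no strong Jahn–Teller driving force.

[Mn(OH)6]^3-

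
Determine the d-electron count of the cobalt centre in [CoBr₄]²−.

d⁷

Summing ligand charges against the −2 overall charge gives an oxidation state of +2 for cobalt.
Co sits in group 9, so the d-electron count is 9 − 2 = 7.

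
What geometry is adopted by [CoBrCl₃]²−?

tetrahedral

Ligand charges: each bromide is −1; each chloride is −1. With an overall charge of −2 the cobalt centre must be in the +2 oxidation state.
Group 9 minus oxidation state 2 gives a d⁷ configuration.
Coordination number: 4.
Bromide and chloride are weak-field ligands.
For a high-spin 3d d⁷ ion with weak-field ligands the small Δₜ gives little square-planar CFSE advantage, so four ligands adopt the sterically favoured tetrahedral geometry.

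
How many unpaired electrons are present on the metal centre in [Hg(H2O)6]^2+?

0

Water is neutral; balancing the +2 overall charge requires Hg(II).
Hg sits in group 12, so the d-electron count is 12 − 2 = 10.
In an octahedral field the d¹⁰ configuration is t₂g⁶e_g⁴, giving 0 unpaired electrons.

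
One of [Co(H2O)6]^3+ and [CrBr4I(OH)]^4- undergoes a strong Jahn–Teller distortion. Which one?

[CrBr4I(OH)]^4-

[Co(H2O)6]^3+: Ligand charges: water is neutral. With an overall charge of +3 the cobalt centre must be in the +3 oxidation state. Group 9 minus oxidation state 3 gives a d⁶ configuration. Co(III) has an exceptionally large octahedral splitting and is low-spin with essentially every ligand except fluoride. The d⁶ configuration leaves the e_g set evenly filled (or empty) — no strong Jahn–Teller driving force.
[CrBr4I(OH)]^4-: Summing ligand charges against the −4 overall charge gives an oxidation state of +2 for chromium. Group 6 minus oxidation state 2 gives a d⁴ configuration. Bromide, hydroxide, and iodide are weak-field ligands for a first-row metal, so the complex is high-spin. The t₂g³e_g¹ (high-spin) configuration has an unevenly filled e_g set; the Jahn–Teller theorem predicts a tetragonal distortion (typically axial elongation) to lift the degeneracy.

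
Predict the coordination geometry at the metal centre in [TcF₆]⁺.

Ligand charges: each fluoride is −1. With an overall charge of +1 the technetium centre must be in the +7 oxidation state.
Group 7 minus oxidation state 7 gives a d⁰ configuration.
Coordination number: 6.
Six donors around a single metal centre give an octahedral coordination sphere.

octahedral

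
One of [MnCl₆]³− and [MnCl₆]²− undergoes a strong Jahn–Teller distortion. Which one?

[MnCl₆]³−: Each chloride is −1; balancing the −3 overall charge requires Mn(III). Mn sits in group 7, so the d-electron count is 7 − 3 = 4. Chloride is a weak-field ligand for a first-row metal, so the complex is high-spin. The t₂g³e_g¹ (high-spin) configuration has an unevenly filled e_g set; the Jahn–Teller theorem predicts a tetragonal distortion (typically axial elongation) to lift the degeneracy.
[MnCl₆]²−: Summing ligand charges against the −2 overall charge gives an oxidation state of +4 for manganese. Mn sits in group 7, so the d-electron count is 7 − 4 = 3. The d³ configuration leaves the e_g set evenly filled (or empty) — no strong Jahn–Teller driving force.

[MnCl₆]³−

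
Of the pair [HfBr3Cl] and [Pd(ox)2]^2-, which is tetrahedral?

For [HfBr3Cl]: Each bromide is −1; each chloride is −1; balancing the 0 overall charge requires Hf(IV). Hafnium is a group-4 element; Hf(IV) is therefore d⁰. A d⁰ ion has no crystal-field stabilisation preference between square planar and tetrahedral, so four ligands adopt the sterically favoured tetrahedral geometry. → tetrahedral.
For [Pd(ox)2]^2-: Ligand charges: each oxalate is −2. With an overall charge of −2 the palladium centre must be in the +2 oxidation state. Pd sits in group 10, so the d-electron count is 10 − 2 = 8. A 4d d⁸ ion has a large crystal-field splitting; square planar leaves the high-energy d_{x²−y²} orbital empty and maximises CFSE. → square planar.

[HfBr3Cl]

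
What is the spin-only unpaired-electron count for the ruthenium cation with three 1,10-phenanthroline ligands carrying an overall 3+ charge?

Summing ligand charges against the +3 overall charge gives an oxidation state of +3 for ruthenium.
Ru sits in group 8, so the d-electron count is 8 − 3 = 5.
Counting donor atoms: 3×1,10-phenanthroline (bidentate) → 6 donors. Coordination number = 6.
The spin state decides the count: a 4d ion has a large Δₒ and is invariably low-spin.
An octahedral low-spin d⁵ ion is t₂g⁵e_g⁰, giving 1 unpaired electron.

1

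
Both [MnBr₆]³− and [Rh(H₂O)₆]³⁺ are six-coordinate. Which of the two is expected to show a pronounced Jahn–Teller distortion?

[MnBr₆]³−: Each bromide is −1; balancing the −3 overall charge requires Mn(III). Mn sits in group 7, so the d-electron count is 7 − 3 = 4. Bromide is a weak-field ligand for a first-row metal, so the complex is high-spin. The t₂g³e_g¹ (high-spin) configuration has an unevenly filled e_g set; the Jahn–Teller theorem predicts a tetragonal distortion (typically axial elongation) to lift the degeneracy.
[Rh(H₂O)₆]³⁺: Water is neutral; balancing the +3 overall charge requires Rh(III). Rh sits in group 9, so the d-electron count is 9 − 3 = 6. A 4d ion has a large Δₒ and is invariably low-spin. The d⁶ configuration leaves the e_g set evenly filled (or empty) — no strong Jahn–Teller driving force.

[MnBr₆]³−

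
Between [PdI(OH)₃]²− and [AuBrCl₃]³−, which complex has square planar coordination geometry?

For [PdI(OH)₃]²−: Ligand charges: each iodide is −1; each hydroxide is −1. With an overall charge of −2 the palladium centre must be in the +2 oxidation state. Palladium is a group-10 element; Pd(II) is therefore d⁸. A 4d d⁸ ion has a large crystal-field splitting; square planar leaves the high-energy d_{x²−y²} orbital empty and maximises CFSE. → square planar.
For [AuBrCl₃]³−: Ligand charges: each bromide is −1; each chloride is −1. With an overall charge of −3 the gold centre must be in the +1 oxidation state. Au sits in group 11, so the d-electron count is 11 − 1 = 10. A d¹⁰ ion has no crystal-field stabilisation preference between square planar and tetrahedral, so four ligands adopt the sterically favoured tetrahedral geometry. → tetrahedral.

[PdI(OH)₃]²−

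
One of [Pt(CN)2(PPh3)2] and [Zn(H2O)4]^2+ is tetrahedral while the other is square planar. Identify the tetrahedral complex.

[Zn(H2O)4]^2+

For [Pt(CN)2(PPh3)2]: Ligand charges: each cyanide is −1; triphenylphosphine is neutral. With an overall charge of 0 the platinum centre must be in the +2 oxidation state. Platinum is a group-10 element; Pt(II) is therefore d⁸. A 5d d⁸ ion has a large crystal-field splitting; square planar leaves the high-energy d_{x²−y²} orbital empty and maximises CFSE. → square planar.
For [Zn(H2O)4]^2+: Summing ligand charges against the +2 overall charge gives an oxidation state of +2 for zinc. Group 12 minus oxidation state 2 gives a d¹⁰ configuration. A d¹⁰ ion has no crystal-field stabilisation preference between square planar and tetrahedral, so four ligands adopt the sterically favoured tetrahedral geometry. → tetrahedral.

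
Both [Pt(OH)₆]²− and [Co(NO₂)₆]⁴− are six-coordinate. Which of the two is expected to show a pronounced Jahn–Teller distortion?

[Co(NO₂)₆]⁴−

[Pt(OH)₆]²−: Ligand charges: each hydroxide is −1. With an overall charge of −2 the platinum centre must be in the +4 oxidation state. Platinum is a group-10 element; Pt(IV) is therefore d⁶. A 5d ion has a large Δₒ and is invariably low-spin. The d⁶ configuration leaves the e_g set evenly filled (or empty) — no strong Jahn–Teller driving force.
[Co(NO₂)₆]⁴−: Each nitro (N-bound nitrite) is −1; balancing the −4 overall charge requires Co(II). Cobalt is a group-9 element; Co(II) is therefore d⁷. Nitro (N-bound nitrite) is a strong-field ligand (high in the spectrochemical series) for a first-row metal, so the complex is low-spin. The t₂g⁶e_g¹ (low-spin) configuration has an unevenly filled e_g set; the Jahn–Teller theorem predicts a tetragonal distortion (typically axial elongation) to lift the degeneracy.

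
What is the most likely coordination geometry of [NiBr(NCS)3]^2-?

tetrahedral

Each bromide is −1; each isothiocyanate is −1; balancing the −2 overall charge requires Ni(II).
Ni sits in group 10, so the d-electron count is 10 − 2 = 8.
Coordination number: 4.
Bromide and isothiocyanate are weak-field ligands.
With weak-field ligands the CFSE gain from square planar is small, so a 3d d⁸ ion takes the sterically preferred tetrahedral geometry.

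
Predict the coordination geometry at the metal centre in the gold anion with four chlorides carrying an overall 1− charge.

square planar

Summing ligand charges against the −1 overall charge gives an oxidation state of +3 for gold.
Gold is a group-11 element; Au(III) is therefore d⁸.
With 4 monodentate ligands the coordination number is 4.
A 5d d⁸ ion has a large crystal-field splitting; square planar leaves the high-energy d_{x²−y²} orbital empty and maximises CFSE.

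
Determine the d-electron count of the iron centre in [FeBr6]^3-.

Ligand charges: each bromide is −1. With an overall charge of −3 the iron centre must be in the +3 oxidation state.
Group 8 minus oxidation state 3 gives a d⁵ configuration.

d⁵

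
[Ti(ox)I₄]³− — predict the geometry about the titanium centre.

octahedral

Summing ligand charges against the −3 overall charge gives an oxidation state of +3 for titanium.
Titanium is a group-4 element; Ti(III) is therefore d¹.
Counting donor atoms: 1×oxalate (bidentate) → 2 donors; 4×iodide (monodentate) → 4 donors. Coordination number = 6.
Six donors around a single metal centre give an octahedral coordination sphere.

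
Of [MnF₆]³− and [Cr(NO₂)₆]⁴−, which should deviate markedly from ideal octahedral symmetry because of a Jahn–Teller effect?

[MnF₆]³−

[MnF₆]³−: Each fluoride is −1; balancing the −3 overall charge requires Mn(III). Group 7 minus oxidation state 3 gives a d⁴ configuration. Fluoride is a weak-field ligand for a first-row metal, so the complex is high-spin. The t₂g³e_g¹ (high-spin) configuration has an unevenly filled e_g set; the Jahn–Teller theorem predicts a tetragonal distortion (typically axial elongation) to lift the degeneracy.
[Cr(NO₂)₆]⁴−: Ligand charges: each nitro (N-bound nitrite) is −1. With an overall charge of −4 the chromium centre must be in the +2 oxidation state. Group 6 minus oxidation state 2 gives a d⁴ configuration. Nitro (N-bound nitrite) is a strong-field ligand (high in the spectrochemical series) for a first-row metal, so the complex is low-spin. The d⁴ configuration leaves the e_g set evenly filled (or empty) — no strong Jahn–Teller driving force.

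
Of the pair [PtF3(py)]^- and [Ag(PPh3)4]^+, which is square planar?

For [PtF3(py)]^-: Summing ligand charges against the −1 overall charge gives an oxidation state of +2 for platinum. Group 10 minus oxidation state 2 gives a d⁸ configuration. A 5d d⁸ ion has a large crystal-field splitting; square planar leaves the high-energy d_{x²−y²} orbital empty and maximises CFSE. → square planar.
For [Ag(PPh3)4]^+: Triphenylphosphine is neutral; balancing the +1 overall charge requires Ag(I). Group 11 minus oxidation state 1 gives a d¹⁰ configuration. A d¹⁰ ion has no crystal-field stabilisation preference between square planar and tetrahedral, so four ligands adopt the sterically favoured tetrahedral geometry. → tetrahedral.

[PtF3(py)]^-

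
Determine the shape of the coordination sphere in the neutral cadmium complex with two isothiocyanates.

linear

Summing ligand charges against the 0 overall charge gives an oxidation state of +2 for cadmium.
Cd sits in group 12, so the d-electron count is 12 − 2 = 10.
Coordination number: 2.
A d¹⁰ ion with only two ligands adopts a linear arrangement (sp hybridisation; no CFSE preference).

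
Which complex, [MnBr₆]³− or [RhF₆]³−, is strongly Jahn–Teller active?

[MnBr₆]³−

[MnBr₆]³−: Ligand charges: each bromide is −1. With an overall charge of −3 the manganese centre must be in the +3 oxidation state. Group 7 minus oxidation state 3 gives a d⁴ configuration. Bromide is a weak-field ligand for a first-row metal, so the complex is high-spin. The t₂g³e_g¹ (high-spin) configuration has an unevenly filled e_g set; the Jahn–Teller theorem predicts a tetragonal distortion (typically axial elongation) to lift the degeneracy.
[RhF₆]³−: Each fluoride is −1; balancing the −3 overall charge requires Rh(III). Rhodium is a group-9 element; Rh(III) is therefore d⁶. A 4d ion has a large Δₒ and is invariably low-spin. The d⁶ configuration leaves the e_g set evenly filled (or empty) — no strong Jahn–Teller driving force.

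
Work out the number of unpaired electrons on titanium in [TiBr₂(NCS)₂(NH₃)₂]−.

1

Ligand charges: each bromide is −1; each isothiocyanate is −1; ammonia is neutral. With an overall charge of −1 the titanium centre must be in the +3 oxidation state.
Titanium is a group-4 element; Ti(III) is therefore d¹.
In an octahedral field the d¹ configuration is t₂g¹e_g⁰ (only one arrangement possible), giving 1 unpaired electron.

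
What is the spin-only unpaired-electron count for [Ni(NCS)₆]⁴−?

2

Each isothiocyanate is −1; balancing the −4 overall charge requires Ni(II).
Nickel is a group-10 element; Ni(II) is therefore d⁸.
In an octahedral field the d⁸ configuration is t₂g⁶e_g² (only one arrangement possible), giving 2 unpaired electrons.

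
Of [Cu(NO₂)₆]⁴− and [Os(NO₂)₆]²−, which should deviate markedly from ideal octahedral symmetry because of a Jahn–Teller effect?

[Cu(NO₂)₆]⁴−

[Cu(NO₂)₆]⁴−: Each nitro (N-bound nitrite) is −1; balancing the −4 overall charge requires Cu(II). Copper is a group-11 element; Cu(II) is therefore d⁹. The t₂g⁶e_g³ configuration has an unevenly filled e_g set; the Jahn–Teller theorem predicts a tetragonal distortion (typically axial elongation) to lift the degeneracy.
[Os(NO₂)₆]²−: Ligand charges: each nitro (N-bound nitrite) is −1. With an overall charge of −2 the osmium centre must be in the +4 oxidation state. Os sits in group 8, so the d-electron count is 8 − 4 = 4. A 5d ion has a large Δₒ and is invariably low-spin. The d⁴ configuration leaves the e_g set evenly filled (or empty) — no strong Jahn–Teller driving force.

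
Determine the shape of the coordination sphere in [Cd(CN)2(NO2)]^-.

trigonal planar

Each cyanide is −1; each nitro (N-bound nitrite) is −1; balancing the −1 overall charge requires Cd(II).
Cd sits in group 12, so the d-electron count is 12 − 2 = 10.
Coordination number: 3.
Three ligands around a d¹⁰ centre minimise repulsion in a trigonal-planar arrangement.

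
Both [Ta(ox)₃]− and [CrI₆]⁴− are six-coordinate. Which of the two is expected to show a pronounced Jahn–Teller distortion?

[CrI₆]⁴−

[Ta(ox)₃]−: Each oxalate is −2; balancing the −1 overall charge requires Ta(V). Ta sits in group 5, so the d-electron count is 5 − 5 = 0. The d⁰ configuration leaves the e_g set evenly filled (or empty) — no strong Jahn–Teller driving force.
[CrI₆]⁴−: Ligand charges: each iodide is −1. With an overall charge of −4 the chromium centre must be in the +2 oxidation state. Group 6 minus oxidation state 2 gives a d⁴ configuration. Iodide is a weak-field ligand for a first-row metal, so the complex is high-spin. The t₂g³e_g¹ (high-spin) configuration has an unevenly filled e_g set; the Jahn–Teller theorem predicts a tetragonal distortion (typically axial elongation) to lift the degeneracy.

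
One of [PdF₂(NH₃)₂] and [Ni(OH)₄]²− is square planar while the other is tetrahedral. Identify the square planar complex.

[PdF₂(NH₃)₂]

For [PdF₂(NH₃)₂]: Ligand charges: each fluoride is −1; ammonia is neutral. With an overall charge of 0 the palladium centre must be in the +2 oxidation state. Palladium is a group-10 element; Pd(II) is therefore d⁸. A 4d d⁸ ion has a large crystal-field splitting; square planar leaves the high-energy d_{x²−y²} orbital empty and maximises CFSE. → square planar.
For [Ni(OH)₄]²−: Summing ligand charges against the −2 overall charge gives an oxidation state of +2 for nickel. Nickel is a group-10 element; Ni(II) is therefore d⁸. Hydroxide is a weak-field ligand. With weak-field ligands the CFSE gain from square planar is small, so a 3d d⁸ ion takes the sterically preferred tetrahedral geometry. → tetrahedral.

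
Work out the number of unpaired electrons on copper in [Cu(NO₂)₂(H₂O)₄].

1 unpaired electron

Each nitro (N-bound nitrite) is −1; water is neutral; balancing the 0 overall charge requires Cu(II).
Cu sits in group 11, so the d-electron count is 11 − 2 = 9.
In an octahedral field the d⁹ configuration is t₂g⁶e_g³ (only one arrangement possible), giving 1 unpaired electron.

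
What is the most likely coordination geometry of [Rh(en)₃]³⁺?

octahedral

Summing ligand charges against the +3 overall charge gives an oxidation state of +3 for rhodium.
Group 9 minus oxidation state 3 gives a d⁶ configuration.
Counting donor atoms: 3×ethylenediamine (bidentate) → 6 donors. Coordination number = 6.
Six donors around a single metal centre give an octahedral coordination sphere.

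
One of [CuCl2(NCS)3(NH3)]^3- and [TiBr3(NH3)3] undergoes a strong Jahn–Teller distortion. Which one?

[CuCl2(NCS)3(NH3)]^3-: Ligand charges: each chloride is −1; each isothiocyanate is −1; ammonia is neutral. With an overall charge of −3 the copper centre must be in the +2 oxidation state. Cu sits in group 11, so the d-electron count is 11 − 2 = 9. The t₂g⁶e_g³ configuration has an unevenly filled e_g set; the Jahn–Teller theorem predicts a tetragonal distortion (typically axial elongation) to lift the degeneracy.
[TiBr3(NH3)3]: Ligand charges: each bromide is −1; ammonia is neutral. With an overall charge of 0 the titanium centre must be in the +3 oxidation state. Group 4 minus oxidation state 3 gives a d¹ configuration. The d¹ configuration leaves the e_g set evenly filled (or empty) — no strong Jahn–Teller driving force.

[CuCl2(NCS)3(NH3)]^3-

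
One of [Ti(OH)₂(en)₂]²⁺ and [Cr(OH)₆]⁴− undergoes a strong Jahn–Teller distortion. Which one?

[Ti(OH)₂(en)₂]²⁺: Each hydroxide is −1; ethylenediamine is neutral; balancing the +2 overall charge requires Ti(IV). Group 4 minus oxidation state 4 gives a d⁰ configuration. The d⁰ configuration leaves the e_g set evenly filled (or empty) — no strong Jahn–Teller driving force.
[Cr(OH)₆]⁴−: Summing ligand charges against the −4 overall charge gives an oxidation state of +2 for chromium. Cr sits in group 6, so the d-electron count is 6 − 2 = 4. Hydroxide is a weak-field ligand for a first-row metal, so the complex is high-spin. The t₂g³e_g¹ (high-spin) configuration has an unevenly filled e_g set; the Jahn–Teller theorem predicts a tetragonal distortion (typically axial elongation) to lift the degeneracy.

[Cr(OH)₆]⁴−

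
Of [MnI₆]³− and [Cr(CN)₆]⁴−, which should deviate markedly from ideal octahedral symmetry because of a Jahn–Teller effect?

[MnI₆]³−

[MnI₆]³−: Each iodide is −1; balancing the −3 overall charge requires Mn(III). Manganese is a group-7 element; Mn(III) is therefore d⁴. Iodide is a weak-field ligand for a first-row metal, so the complex is high-spin. The t₂g³e_g¹ (high-spin) configuration has an unevenly filled e_g set; the Jahn–Teller theorem predicts a tetragonal distortion (typically axial elongation) to lift the degeneracy.
[Cr(CN)₆]⁴−: Each cyanide is −1; balancing the −4 overall charge requires Cr(II). Group 6 minus oxidation state 2 gives a d⁴ configuration. Cyanide is a strong-field ligand (high in the spectrochemical series) for a first-row metal, so the complex is low-spin. The d⁴ configuration leaves the e_g set evenly filled (or empty) — no strong Jahn–Teller driving force.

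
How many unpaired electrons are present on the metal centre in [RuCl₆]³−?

Each chloride is −1; balancing the −3 overall charge requires Ru(III).
Ruthenium is a group-8 element; Ru(III) is therefore d⁵.
The spin state decides the count: a 4d ion has a large Δₒ and is invariably low-spin.
An octahedral low-spin d⁵ ion is t₂g⁵e_g⁰, giving 1 unpaired electron.

1 unpaired electron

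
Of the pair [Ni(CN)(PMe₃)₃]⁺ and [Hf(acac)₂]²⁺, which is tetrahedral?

For [Ni(CN)(PMe₃)₃]⁺: Each cyanide is −1; trimethylphosphine is neutral; balancing the +1 overall charge requires Ni(II). Group 10 minus oxidation state 2 gives a d⁸ configuration. Cyanide and trimethylphosphine are strong-field ligands (high in the spectrochemical series). A 3d d⁸ ion with strong-field ligands gains enough CFSE to favour square planar over tetrahedral. → square planar.
For [Hf(acac)₂]²⁺: Each acetylacetonate is −1; balancing the +2 overall charge requires Hf(IV). Hafnium is a group-4 element; Hf(IV) is therefore d⁰. A d⁰ ion has no crystal-field stabilisation preference between square planar and tetrahedral, so four ligands adopt the sterically favoured tetrahedral geometry. → tetrahedral.

[Hf(acac)₂]²⁺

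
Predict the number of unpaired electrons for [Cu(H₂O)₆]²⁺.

Ligand charges: water is neutral. With an overall charge of +2 the copper centre must be in the +2 oxidation state.
Group 11 minus oxidation state 2 gives a d⁹ configuration.
In an octahedral field the d⁹ configuration is t₂g⁶e_g³ (only one arrangement possible), giving 1 unpaired electron.

1 unpaired electron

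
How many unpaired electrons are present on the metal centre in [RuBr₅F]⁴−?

0 unpaired electrons

Ligand charges: each bromide is −1; each fluoride is −1. With an overall charge of −4 the ruthenium centre must be in the +2 oxidation state.
Group 8 minus oxidation state 2 gives a d⁶ configuration.
The spin state decides the count: a 4d ion has a large Δₒ and is invariably low-spin.
An octahedral low-spin d⁶ ion is t₂g⁶e_g⁰, giving 0 unpaired electrons.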